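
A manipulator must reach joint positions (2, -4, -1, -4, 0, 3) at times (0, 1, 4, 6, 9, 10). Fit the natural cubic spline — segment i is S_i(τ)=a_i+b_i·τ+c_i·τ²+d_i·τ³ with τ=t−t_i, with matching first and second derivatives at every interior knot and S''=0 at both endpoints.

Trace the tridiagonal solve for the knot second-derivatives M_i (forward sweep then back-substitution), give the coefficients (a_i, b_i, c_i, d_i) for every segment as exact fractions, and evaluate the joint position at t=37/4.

  seg 0: a=2 b=-6199/870 c=0 d=979/870
  seg 1: a=-4 b=-1631/435 c=979/290 d=-4679/7830
  seg 2: a=-1 b=323/870 c=-871/435 d=8/15
  seg 3: a=-4 b=-359/290 c=521/435 d=-889/7830
  seg 4: a=0 b=418/145 c=51/290 d=-17/290
S(37/4) = 13563/18560

Δ: Δ0=-6, Δ1=1, Δ2=-3/2, Δ3=4/3, Δ4=3
row 1: diag=8, rhs=42; c'=3/8, d'=21/4
row 2: denom=10−3·3/8=71/8; d'=(-15−3·21/4)/(71/8)=-246/71
row 3: denom=10−2·16/71=678/71; d'=(17−2·-246/71)/(678/71)=1699/678
row 4: denom=8−3·71/226=1595/226; d'=(10−3·1699/678)/(1595/226)=51/145
back: M4=51/145
back: M3=1699/678−71/226·51/145=1042/435
back: M2=-246/71−16/71·1042/435=-1742/435
back: M1=21/4−3/8·-1742/435=979/145
M: M0=0, M1=979/145, M2=-1742/435, M3=1042/435, M4=51/145, M5=0
seg 0: a=2, c=M0/2=0, d=(M1−M0)/(6·1)=979/870, b=Δ0−h0·(2M0+M1)/6=-6199/870
seg 1: a=-4, c=M1/2=979/290, d=(M2−M1)/(6·3)=-4679/7830, b=Δ1−h1·(2M1+M2)/6=-1631/435
seg 2: a=-1, c=M2/2=-871/435, d=(M3−M2)/(6·2)=8/15, b=Δ2−h2·(2M2+M3)/6=323/870
seg 3: a=-4, c=M3/2=521/435, d=(M4−M3)/(6·3)=-889/7830, b=Δ3−h3·(2M3+M4)/6=-359/290
seg 4: a=0, c=M4/2=51/290, d=(M5−M4)/(6·1)=-17/290, b=Δ4−h4·(2M4+M5)/6=418/145
t_q=37/4 → seg 4, τ=1/4; S=0+418/145·τ+51/290·τ²+-17/290·τ³=13563/18560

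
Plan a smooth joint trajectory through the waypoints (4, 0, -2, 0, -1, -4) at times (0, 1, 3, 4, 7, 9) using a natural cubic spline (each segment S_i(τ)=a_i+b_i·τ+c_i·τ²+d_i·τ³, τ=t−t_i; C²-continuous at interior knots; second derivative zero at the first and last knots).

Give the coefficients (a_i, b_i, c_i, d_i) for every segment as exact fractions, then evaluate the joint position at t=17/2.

  seg 0: a=4 b=-28891/6636 c=0 d=2347/6636
  seg 1: a=0 b=-10925/3318 c=2347/2212 d=283/6636
  seg 2: a=-2 b=4855/3318 c=2913/2212 d=-5177/6636
  seg 3: a=0 b=11657/6636 c=-566/553 d=241/2212
  seg 4: a=-1 b=-4787/3318 c=-95/2212 d=95/13272
S(17/2) = -114549/35392

Δ: Δ0=-4, Δ1=-1, Δ2=2, Δ3=-1/3, Δ4=-3/2
row 1: diag=6, rhs=18; c'=1/3, d'=3
row 2: denom=6−2·1/3=16/3; d'=(18−2·3)/(16/3)=9/4
row 3: denom=8−1·3/16=125/16; d'=(-14−1·9/4)/(125/16)=-52/25
row 4: denom=10−3·48/125=1106/125; d'=(-7−3·-52/25)/(1106/125)=-95/1106
back: M4=-95/1106
back: M3=-52/25−48/125·-95/1106=-1132/553
back: M2=9/4−3/16·-1132/553=2913/1106
back: M1=3−1/3·2913/1106=2347/1106
M: M0=0, M1=2347/1106, M2=2913/1106, M3=-1132/553, M4=-95/1106, M5=0
seg 0: a=4, c=M0/2=0, d=(M1−M0)/(6·1)=2347/6636, b=Δ0−h0·(2M0+M1)/6=-28891/6636
seg 1: a=0, c=M1/2=2347/2212, d=(M2−M1)/(6·2)=283/6636, b=Δ1−h1·(2M1+M2)/6=-10925/3318
seg 2: a=-2, c=M2/2=2913/2212, d=(M3−M2)/(6·1)=-5177/6636, b=Δ2−h2·(2M2+M3)/6=4855/3318
seg 3: a=0, c=M3/2=-566/553, d=(M4−M3)/(6·3)=241/2212, b=Δ3−h3·(2M3+M4)/6=11657/6636
seg 4: a=-1, c=M4/2=-95/2212, d=(M5−M4)/(6·2)=95/13272, b=Δ4−h4·(2M4+M5)/6=-4787/3318
t_q=17/2 → seg 4, τ=3/2; S=-1+-4787/3318·τ+-95/2212·τ²+95/13272·τ³=-114549/35392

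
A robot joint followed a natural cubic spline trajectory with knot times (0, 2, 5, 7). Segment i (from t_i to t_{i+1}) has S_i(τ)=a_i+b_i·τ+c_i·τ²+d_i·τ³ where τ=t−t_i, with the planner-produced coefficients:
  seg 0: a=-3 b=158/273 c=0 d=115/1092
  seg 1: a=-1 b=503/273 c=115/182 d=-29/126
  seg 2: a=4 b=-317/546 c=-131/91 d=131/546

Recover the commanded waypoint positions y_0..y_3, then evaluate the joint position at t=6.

y_0=-3 y_1=-1 y_2=4 y_3=-1
S(6) = 202/91

y_0 = S_0(0) = a_0 = -3
y_1 = S_1(0) = a_1 = -1
y_2 = S_2(0) = a_2 = 4
y_3 = S_2(2) = -1
t_q=6 is in segment 2 (τ=1); S_2(τ)=202/91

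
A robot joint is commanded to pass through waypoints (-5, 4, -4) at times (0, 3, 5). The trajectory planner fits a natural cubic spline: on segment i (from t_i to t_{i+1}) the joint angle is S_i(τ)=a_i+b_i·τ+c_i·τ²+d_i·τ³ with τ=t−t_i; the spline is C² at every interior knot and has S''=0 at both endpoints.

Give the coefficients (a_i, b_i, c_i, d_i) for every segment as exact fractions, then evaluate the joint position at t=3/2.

  seg 0: a=-5 b=51/10 c=0 d=-7/30
  seg 1: a=4 b=-6/5 c=-21/10 d=7/20
S(3/2) = 149/80

Δ: Δ0=3, Δ1=-4
row 1: diag=10, rhs=-42; c'=1/5, d'=-21/5
back: M1=-21/5
M: M0=0, M1=-21/5, M2=0
seg 0: a=-5, c=M0/2=0, d=(M1−M0)/(6·3)=-7/30, b=Δ0−h0·(2M0+M1)/6=51/10
seg 1: a=4, c=M1/2=-21/10, d=(M2−M1)/(6·2)=7/20, b=Δ1−h1·(2M1+M2)/6=-6/5
t_q=3/2 → seg 0, τ=3/2; S=-5+51/10·τ+0·τ²+-7/30·τ³=149/80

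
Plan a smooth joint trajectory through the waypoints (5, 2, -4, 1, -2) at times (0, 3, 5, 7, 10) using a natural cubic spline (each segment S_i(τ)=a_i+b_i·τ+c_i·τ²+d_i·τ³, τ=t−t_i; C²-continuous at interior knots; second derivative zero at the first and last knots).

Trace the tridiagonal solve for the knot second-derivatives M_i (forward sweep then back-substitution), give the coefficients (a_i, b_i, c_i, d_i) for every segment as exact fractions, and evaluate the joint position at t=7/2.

  seg 0: a=5 b=3/20 c=0 d=-23/180
  seg 1: a=2 b=-33/10 c=-23/20 d=13/20
  seg 2: a=-4 b=-1/10 c=11/4 d=-29/40
  seg 3: a=1 b=11/5 c=-8/5 d=8/45
S(7/2) = 23/160

Δ: Δ0=-1, Δ1=-3, Δ2=5/2, Δ3=-1
row 1: diag=10, rhs=-12; c'=1/5, d'=-6/5
row 2: denom=8−2·1/5=38/5; d'=(33−2·-6/5)/(38/5)=177/38
row 3: denom=10−2·5/19=180/19; d'=(-21−2·177/38)/(180/19)=-16/5
back: M3=-16/5
back: M2=177/38−5/19·-16/5=11/2
back: M1=-6/5−1/5·11/2=-23/10
M: M0=0, M1=-23/10, M2=11/2, M3=-16/5, M4=0
seg 0: a=5, c=M0/2=0, d=(M1−M0)/(6·3)=-23/180, b=Δ0−h0·(2M0+M1)/6=3/20
seg 1: a=2, c=M1/2=-23/20, d=(M2−M1)/(6·2)=13/20, b=Δ1−h1·(2M1+M2)/6=-33/10
seg 2: a=-4, c=M2/2=11/4, d=(M3−M2)/(6·2)=-29/40, b=Δ2−h2·(2M2+M3)/6=-1/10
seg 3: a=1, c=M3/2=-8/5, d=(M4−M3)/(6·3)=8/45, b=Δ3−h3·(2M3+M4)/6=11/5
t_q=7/2 → seg 1, τ=1/2; S=2+-33/10·τ+-23/20·τ²+13/20·τ³=23/160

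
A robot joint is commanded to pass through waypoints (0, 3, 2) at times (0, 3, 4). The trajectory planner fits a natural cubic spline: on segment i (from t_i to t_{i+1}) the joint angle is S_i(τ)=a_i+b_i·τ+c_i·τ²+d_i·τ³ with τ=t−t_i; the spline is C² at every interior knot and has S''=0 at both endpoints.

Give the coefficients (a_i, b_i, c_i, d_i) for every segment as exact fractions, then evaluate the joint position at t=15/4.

  seg 0: a=0 b=7/4 c=0 d=-1/12
  seg 1: a=3 b=-1/2 c=-3/4 d=1/4
S(15/4) = 591/256

Δ: Δ0=1, Δ1=-1
row 1: diag=8, rhs=-12; c'=1/8, d'=-3/2
back: M1=-3/2
M: M0=0, M1=-3/2, M2=0
seg 0: a=0, c=M0/2=0, d=(M1−M0)/(6·3)=-1/12, b=Δ0−h0·(2M0+M1)/6=7/4
seg 1: a=3, c=M1/2=-3/4, d=(M2−M1)/(6·1)=1/4, b=Δ1−h1·(2M1+M2)/6=-1/2
t_q=15/4 → seg 1, τ=3/4; S=3+-1/2·τ+-3/4·τ²+1/4·τ³=591/256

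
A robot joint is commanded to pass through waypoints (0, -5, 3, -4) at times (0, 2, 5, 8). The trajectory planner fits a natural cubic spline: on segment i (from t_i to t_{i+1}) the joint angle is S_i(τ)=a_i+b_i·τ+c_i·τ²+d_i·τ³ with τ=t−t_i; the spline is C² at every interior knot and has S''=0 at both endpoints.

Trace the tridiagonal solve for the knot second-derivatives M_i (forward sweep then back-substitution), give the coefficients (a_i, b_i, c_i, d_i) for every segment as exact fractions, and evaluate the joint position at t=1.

  seg 0: a=0 b=-863/222 c=0 d=77/222
  seg 1: a=-5 b=61/222 c=77/37 d=-95/222
  seg 2: a=3 b=134/111 c=-131/74 d=131/666
S(1) = -131/37

Δ: Δ0=-5/2, Δ1=8/3, Δ2=-7/3
row 1: diag=10, rhs=31; c'=3/10, d'=31/10
row 2: denom=12−3·3/10=111/10; d'=(-30−3·31/10)/(111/10)=-131/37
back: M2=-131/37
back: M1=31/10−3/10·-131/37=154/37
M: M0=0, M1=154/37, M2=-131/37, M3=0
seg 0: a=0, c=M0/2=0, d=(M1−M0)/(6·2)=77/222, b=Δ0−h0·(2M0+M1)/6=-863/222
seg 1: a=-5, c=M1/2=77/37, d=(M2−M1)/(6·3)=-95/222, b=Δ1−h1·(2M1+M2)/6=61/222
seg 2: a=3, c=M2/2=-131/74, d=(M3−M2)/(6·3)=131/666, b=Δ2−h2·(2M2+M3)/6=134/111
t_q=1 → seg 0, τ=1; S=0+-863/222·τ+0·τ²+77/222·τ³=-131/37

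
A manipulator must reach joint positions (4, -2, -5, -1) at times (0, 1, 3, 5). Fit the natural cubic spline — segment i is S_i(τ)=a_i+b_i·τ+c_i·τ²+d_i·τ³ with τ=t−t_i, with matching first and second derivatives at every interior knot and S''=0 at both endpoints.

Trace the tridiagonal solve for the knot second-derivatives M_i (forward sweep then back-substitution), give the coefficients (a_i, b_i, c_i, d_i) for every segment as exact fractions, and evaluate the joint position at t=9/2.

  seg 0: a=4 b=-293/44 c=0 d=29/44
  seg 1: a=-2 b=-103/22 c=87/44 d=-17/88
  seg 2: a=-5 b=10/11 c=9/11 d=-3/22
S(9/2) = -397/176

Δ: Δ0=-6, Δ1=-3/2, Δ2=2
row 1: diag=6, rhs=27; c'=1/3, d'=9/2
row 2: denom=8−2·1/3=22/3; d'=(21−2·9/2)/(22/3)=18/11
back: M2=18/11
back: M1=9/2−1/3·18/11=87/22
M: M0=0, M1=87/22, M2=18/11, M3=0
seg 0: a=4, c=M0/2=0, d=(M1−M0)/(6·1)=29/44, b=Δ0−h0·(2M0+M1)/6=-293/44
seg 1: a=-2, c=M1/2=87/44, d=(M2−M1)/(6·2)=-17/88, b=Δ1−h1·(2M1+M2)/6=-103/22
seg 2: a=-5, c=M2/2=9/11, d=(M3−M2)/(6·2)=-3/22, b=Δ2−h2·(2M2+M3)/6=10/11
t_q=9/2 → seg 2, τ=3/2; S=-5+10/11·τ+9/11·τ²+-3/22·τ³=-397/176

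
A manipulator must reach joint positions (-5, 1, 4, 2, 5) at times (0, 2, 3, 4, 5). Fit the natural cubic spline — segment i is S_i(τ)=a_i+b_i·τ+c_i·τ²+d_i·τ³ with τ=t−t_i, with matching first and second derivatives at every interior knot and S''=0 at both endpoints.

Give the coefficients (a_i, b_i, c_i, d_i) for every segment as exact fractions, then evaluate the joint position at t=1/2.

Δ: Δ0=3, Δ1=3, Δ2=-2, Δ3=3
row 1: diag=6, rhs=0; c'=1/6, d'=0
row 2: denom=4−1·1/6=23/6; d'=(-30−1·0)/(23/6)=-180/23
row 3: denom=4−1·6/23=86/23; d'=(30−1·-180/23)/(86/23)=435/43
back: M3=435/43
back: M2=-180/23−6/23·435/43=-450/43
back: M1=0−1/6·-450/43=75/43
M: M0=0, M1=75/43, M2=-450/43, M3=435/43, M4=0
seg 0: a=-5, c=M0/2=0, d=(M1−M0)/(6·2)=25/172, b=Δ0−h0·(2M0+M1)/6=104/43
seg 1: a=1, c=M1/2=75/86, d=(M2−M1)/(6·1)=-175/86, b=Δ1−h1·(2M1+M2)/6=179/43
seg 2: a=4, c=M2/2=-225/43, d=(M3−M2)/(6·1)=295/86, b=Δ2−h2·(2M2+M3)/6=-17/86
seg 3: a=2, c=M3/2=435/86, d=(M4−M3)/(6·1)=-145/86, b=Δ3−h3·(2M3+M4)/6=-16/43
t_q=1/2 → seg 0, τ=1/2; S=-5+104/43·τ+0·τ²+25/172·τ³=-5191/1376

  seg 0: a=-5 b=104/43 c=0 d=25/172
  seg 1: a=1 b=179/43 c=75/86 d=-175/86
  seg 2: a=4 b=-17/86 c=-225/43 d=295/86
  seg 3: a=2 b=-16/43 c=435/86 d=-145/86
S(1/2) = -5191/1376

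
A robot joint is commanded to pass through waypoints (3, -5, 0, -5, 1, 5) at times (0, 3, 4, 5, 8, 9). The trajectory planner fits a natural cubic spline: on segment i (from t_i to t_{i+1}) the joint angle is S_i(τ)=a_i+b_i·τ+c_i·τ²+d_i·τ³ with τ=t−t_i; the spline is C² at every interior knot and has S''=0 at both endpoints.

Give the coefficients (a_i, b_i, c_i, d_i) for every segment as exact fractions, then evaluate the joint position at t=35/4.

Δ: Δ0=-8/3, Δ1=5, Δ2=-5, Δ3=2, Δ4=4
row 1: diag=8, rhs=46; c'=1/8, d'=23/4
row 2: denom=4−1·1/8=31/8; d'=(-60−1·23/4)/(31/8)=-526/31
row 3: denom=8−1·8/31=240/31; d'=(42−1·-526/31)/(240/31)=457/60
row 4: denom=8−3·31/80=547/80; d'=(12−3·457/60)/(547/80)=-868/547
back: M4=-868/547
back: M3=457/60−31/80·-868/547=13508/1641
back: M2=-526/31−8/31·13508/1641=-31330/1641
back: M1=23/4−1/8·-31330/1641=13352/1641
M: M0=0, M1=13352/1641, M2=-31330/1641, M3=13508/1641, M4=-868/547, M5=0
seg 0: a=3, c=M0/2=0, d=(M1−M0)/(6·3)=6676/14769, b=Δ0−h0·(2M0+M1)/6=-3684/547
seg 1: a=-5, c=M1/2=6676/1641, d=(M2−M1)/(6·1)=-7447/1641, b=Δ1−h1·(2M1+M2)/6=2992/547
seg 2: a=0, c=M2/2=-15665/1641, d=(M3−M2)/(6·1)=2491/547, b=Δ2−h2·(2M2+M3)/6=-13/1641
seg 3: a=-5, c=M3/2=6754/1641, d=(M4−M3)/(6·3)=-8056/14769, b=Δ3−h3·(2M3+M4)/6=-8924/1641
seg 4: a=1, c=M4/2=-434/547, d=(M5−M4)/(6·1)=434/1641, b=Δ4−h4·(2M4+M5)/6=7432/1641
t_q=35/4 → seg 4, τ=3/4; S=1+7432/1641·τ+-434/547·τ²+434/1641·τ³=71101/17504

  seg 0: a=3 b=-3684/547 c=0 d=6676/14769
  seg 1: a=-5 b=2992/547 c=6676/1641 d=-7447/1641
  seg 2: a=0 b=-13/1641 c=-15665/1641 d=2491/547
  seg 3: a=-5 b=-8924/1641 c=6754/1641 d=-8056/14769
  seg 4: a=1 b=7432/1641 c=-434/547 d=434/1641
S(35/4) = 71101/17504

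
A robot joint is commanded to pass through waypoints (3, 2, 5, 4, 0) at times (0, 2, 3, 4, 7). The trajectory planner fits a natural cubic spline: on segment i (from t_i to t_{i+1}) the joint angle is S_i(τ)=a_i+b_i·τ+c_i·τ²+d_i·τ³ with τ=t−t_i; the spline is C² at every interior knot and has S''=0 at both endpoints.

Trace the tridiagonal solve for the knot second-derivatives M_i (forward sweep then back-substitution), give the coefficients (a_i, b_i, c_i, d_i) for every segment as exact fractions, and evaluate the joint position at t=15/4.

Δ: Δ0=-1/2, Δ1=3, Δ2=-1, Δ3=-4/3
row 1: diag=6, rhs=21; c'=1/6, d'=7/2
row 2: denom=4−1·1/6=23/6; d'=(-24−1·7/2)/(23/6)=-165/23
row 3: denom=8−1·6/23=178/23; d'=(-2−1·-165/23)/(178/23)=119/178
back: M3=119/178
back: M2=-165/23−6/23·119/178=-654/89
back: M1=7/2−1/6·-654/89=841/178
M: M0=0, M1=841/178, M2=-654/89, M3=119/178, M4=0
seg 0: a=3, c=M0/2=0, d=(M1−M0)/(6·2)=841/2136, b=Δ0−h0·(2M0+M1)/6=-554/267
seg 1: a=2, c=M1/2=841/356, d=(M2−M1)/(6·1)=-2149/1068, b=Δ1−h1·(2M1+M2)/6=1415/534
seg 2: a=5, c=M2/2=-327/89, d=(M3−M2)/(6·1)=1427/1068, b=Δ2−h2·(2M2+M3)/6=1429/1068
seg 3: a=4, c=M3/2=119/356, d=(M4−M3)/(6·3)=-119/3204, b=Δ3−h3·(2M3+M4)/6=-1069/534
t_q=15/4 → seg 2, τ=3/4; S=5+1429/1068·τ+-327/89·τ²+1427/1068·τ³=102539/22784

  seg 0: a=3 b=-554/267 c=0 d=841/2136
  seg 1: a=2 b=1415/534 c=841/356 d=-2149/1068
  seg 2: a=5 b=1429/1068 c=-327/89 d=1427/1068
  seg 3: a=4 b=-1069/534 c=119/356 d=-119/3204
S(15/4) = 102539/22784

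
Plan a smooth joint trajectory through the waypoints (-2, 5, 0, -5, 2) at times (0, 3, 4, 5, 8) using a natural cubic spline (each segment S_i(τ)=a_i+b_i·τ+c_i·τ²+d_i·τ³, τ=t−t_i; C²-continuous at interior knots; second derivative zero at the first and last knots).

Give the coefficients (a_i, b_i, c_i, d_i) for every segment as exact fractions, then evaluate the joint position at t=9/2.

Δ: Δ0=7/3, Δ1=-5, Δ2=-5, Δ3=7/3
row 1: diag=8, rhs=-44; c'=1/8, d'=-11/2
row 2: denom=4−1·1/8=31/8; d'=(0−1·-11/2)/(31/8)=44/31
row 3: denom=8−1·8/31=240/31; d'=(44−1·44/31)/(240/31)=11/2
back: M3=11/2
back: M2=44/31−8/31·11/2=0
back: M1=-11/2−1/8·0=-11/2
M: M0=0, M1=-11/2, M2=0, M3=11/2, M4=0
seg 0: a=-2, c=M0/2=0, d=(M1−M0)/(6·3)=-11/36, b=Δ0−h0·(2M0+M1)/6=61/12
seg 1: a=5, c=M1/2=-11/4, d=(M2−M1)/(6·1)=11/12, b=Δ1−h1·(2M1+M2)/6=-19/6
seg 2: a=0, c=M2/2=0, d=(M3−M2)/(6·1)=11/12, b=Δ2−h2·(2M2+M3)/6=-71/12
seg 3: a=-5, c=M3/2=11/4, d=(M4−M3)/(6·3)=-11/36, b=Δ3−h3·(2M3+M4)/6=-19/6
t_q=9/2 → seg 2, τ=1/2; S=0+-71/12·τ+0·τ²+11/12·τ³=-91/32

  seg 0: a=-2 b=61/12 c=0 d=-11/36
  seg 1: a=5 b=-19/6 c=-11/4 d=11/12
  seg 2: a=0 b=-71/12 c=0 d=11/12
  seg 3: a=-5 b=-19/6 c=11/4 d=-11/36
S(9/2) = -91/32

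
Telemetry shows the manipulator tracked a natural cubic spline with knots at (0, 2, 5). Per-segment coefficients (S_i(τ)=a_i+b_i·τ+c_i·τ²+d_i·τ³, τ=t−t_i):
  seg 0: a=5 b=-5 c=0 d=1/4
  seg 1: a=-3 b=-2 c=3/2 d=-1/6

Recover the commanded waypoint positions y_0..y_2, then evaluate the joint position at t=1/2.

y_0 = S_0(0) = a_0 = 5
y_1 = S_1(0) = a_1 = -3
y_2 = S_1(3) = 0
t_q=1/2 is in segment 0 (τ=1/2); S_0(τ)=81/32

y_0=5 y_1=-3 y_2=0
S(1/2) = 81/32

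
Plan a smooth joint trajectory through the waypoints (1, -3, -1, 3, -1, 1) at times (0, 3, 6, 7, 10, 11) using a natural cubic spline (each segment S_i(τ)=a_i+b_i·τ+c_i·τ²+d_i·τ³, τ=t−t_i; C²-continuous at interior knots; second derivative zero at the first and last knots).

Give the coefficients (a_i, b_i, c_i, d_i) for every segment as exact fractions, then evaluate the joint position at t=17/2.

  seg 0: a=1 b=-2240/1563 c=0 d=52/4689
  seg 1: a=-3 b=-1772/1563 c=52/521 d=782/4689
  seg 2: a=-1 b=6202/1563 c=834/521 d=-2452/1563
  seg 3: a=3 b=3850/1563 c=-1618/521 d=2876/4689
  seg 4: a=-1 b=610/1563 c=1258/521 d=-1258/1563
S(17/2) = 926/521

Δ: Δ0=-4/3, Δ1=2/3, Δ2=4, Δ3=-4/3, Δ4=2
row 1: diag=12, rhs=12; c'=1/4, d'=1
row 2: denom=8−3·1/4=29/4; d'=(20−3·1)/(29/4)=68/29
row 3: denom=8−1·4/29=228/29; d'=(-32−1·68/29)/(228/29)=-83/19
row 4: denom=8−3·29/76=521/76; d'=(20−3·-83/19)/(521/76)=2516/521
back: M4=2516/521
back: M3=-83/19−29/76·2516/521=-3236/521
back: M2=68/29−4/29·-3236/521=1668/521
back: M1=1−1/4·1668/521=104/521
M: M0=0, M1=104/521, M2=1668/521, M3=-3236/521, M4=2516/521, M5=0
seg 0: a=1, c=M0/2=0, d=(M1−M0)/(6·3)=52/4689, b=Δ0−h0·(2M0+M1)/6=-2240/1563
seg 1: a=-3, c=M1/2=52/521, d=(M2−M1)/(6·3)=782/4689, b=Δ1−h1·(2M1+M2)/6=-1772/1563
seg 2: a=-1, c=M2/2=834/521, d=(M3−M2)/(6·1)=-2452/1563, b=Δ2−h2·(2M2+M3)/6=6202/1563
seg 3: a=3, c=M3/2=-1618/521, d=(M4−M3)/(6·3)=2876/4689, b=Δ3−h3·(2M3+M4)/6=3850/1563
seg 4: a=-1, c=M4/2=1258/521, d=(M5−M4)/(6·1)=-1258/1563, b=Δ4−h4·(2M4+M5)/6=610/1563
t_q=17/2 → seg 3, τ=3/2; S=3+3850/1563·τ+-1618/521·τ²+2876/4689·τ³=926/521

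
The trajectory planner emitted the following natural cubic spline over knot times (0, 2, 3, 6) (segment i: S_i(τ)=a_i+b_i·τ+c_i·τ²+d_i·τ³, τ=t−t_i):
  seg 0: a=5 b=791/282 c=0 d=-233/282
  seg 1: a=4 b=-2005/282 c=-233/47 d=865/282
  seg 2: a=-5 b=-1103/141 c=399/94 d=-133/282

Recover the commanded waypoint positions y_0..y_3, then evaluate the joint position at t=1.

y_0=5 y_1=4 y_2=-5 y_3=-3
S(1) = 328/47

y_0 = S_0(0) = a_0 = 5
y_1 = S_1(0) = a_1 = 4
y_2 = S_2(0) = a_2 = -5
y_3 = S_2(3) = -3
t_q=1 is in segment 0 (τ=1); S_0(τ)=328/47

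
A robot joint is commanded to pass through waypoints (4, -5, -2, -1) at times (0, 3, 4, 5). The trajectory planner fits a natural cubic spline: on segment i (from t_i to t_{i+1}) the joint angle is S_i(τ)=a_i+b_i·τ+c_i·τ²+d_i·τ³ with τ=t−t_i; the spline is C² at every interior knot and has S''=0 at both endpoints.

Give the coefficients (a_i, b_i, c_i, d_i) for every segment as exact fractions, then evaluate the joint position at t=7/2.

Δ: Δ0=-3, Δ1=3, Δ2=1
row 1: diag=8, rhs=36; c'=1/8, d'=9/2
row 2: denom=4−1·1/8=31/8; d'=(-12−1·9/2)/(31/8)=-132/31
back: M2=-132/31
back: M1=9/2−1/8·-132/31=156/31
M: M0=0, M1=156/31, M2=-132/31, M3=0
seg 0: a=4, c=M0/2=0, d=(M1−M0)/(6·3)=26/93, b=Δ0−h0·(2M0+M1)/6=-171/31
seg 1: a=-5, c=M1/2=78/31, d=(M2−M1)/(6·1)=-48/31, b=Δ1−h1·(2M1+M2)/6=63/31
seg 2: a=-2, c=M2/2=-66/31, d=(M3−M2)/(6·1)=22/31, b=Δ2−h2·(2M2+M3)/6=75/31
t_q=7/2 → seg 1, τ=1/2; S=-5+63/31·τ+78/31·τ²+-48/31·τ³=-110/31

  seg 0: a=4 b=-171/31 c=0 d=26/93
  seg 1: a=-5 b=63/31 c=78/31 d=-48/31
  seg 2: a=-2 b=75/31 c=-66/31 d=22/31
S(7/2) = -110/31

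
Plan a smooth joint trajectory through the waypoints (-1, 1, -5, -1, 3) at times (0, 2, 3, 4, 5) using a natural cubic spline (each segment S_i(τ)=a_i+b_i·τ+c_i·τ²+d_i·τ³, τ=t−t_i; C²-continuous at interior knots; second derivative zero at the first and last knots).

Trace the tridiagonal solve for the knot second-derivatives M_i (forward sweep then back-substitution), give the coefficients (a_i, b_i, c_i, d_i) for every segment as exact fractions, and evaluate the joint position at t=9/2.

  seg 0: a=-1 b=188/43 c=0 d=-145/172
  seg 1: a=1 b=-247/43 c=-435/86 d=413/86
  seg 2: a=-5 b=-125/86 c=402/43 d=-335/86
  seg 3: a=-1 b=239/43 c=-201/86 d=67/86
S(9/2) = 889/688

Δ: Δ0=1, Δ1=-6, Δ2=4, Δ3=4
row 1: diag=6, rhs=-42; c'=1/6, d'=-7
row 2: denom=4−1·1/6=23/6; d'=(60−1·-7)/(23/6)=402/23
row 3: denom=4−1·6/23=86/23; d'=(0−1·402/23)/(86/23)=-201/43
back: M3=-201/43
back: M2=402/23−6/23·-201/43=804/43
back: M1=-7−1/6·804/43=-435/43
M: M0=0, M1=-435/43, M2=804/43, M3=-201/43, M4=0
seg 0: a=-1, c=M0/2=0, d=(M1−M0)/(6·2)=-145/172, b=Δ0−h0·(2M0+M1)/6=188/43
seg 1: a=1, c=M1/2=-435/86, d=(M2−M1)/(6·1)=413/86, b=Δ1−h1·(2M1+M2)/6=-247/43
seg 2: a=-5, c=M2/2=402/43, d=(M3−M2)/(6·1)=-335/86, b=Δ2−h2·(2M2+M3)/6=-125/86
seg 3: a=-1, c=M3/2=-201/86, d=(M4−M3)/(6·1)=67/86, b=Δ3−h3·(2M3+M4)/6=239/43
t_q=9/2 → seg 3, τ=1/2; S=-1+239/43·τ+-201/86·τ²+67/86·τ³=889/688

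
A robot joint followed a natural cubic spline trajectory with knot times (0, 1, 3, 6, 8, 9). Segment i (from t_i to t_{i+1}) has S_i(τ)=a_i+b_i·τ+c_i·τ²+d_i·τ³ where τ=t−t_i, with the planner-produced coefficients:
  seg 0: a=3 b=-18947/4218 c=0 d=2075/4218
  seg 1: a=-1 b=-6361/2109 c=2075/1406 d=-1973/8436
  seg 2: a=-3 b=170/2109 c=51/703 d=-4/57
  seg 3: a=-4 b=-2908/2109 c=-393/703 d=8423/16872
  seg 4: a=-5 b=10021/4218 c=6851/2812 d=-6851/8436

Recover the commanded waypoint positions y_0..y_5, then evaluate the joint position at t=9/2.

y_0=3 y_1=-1 y_2=-3 y_3=-4 y_4=-5 y_5=-1
S(9/2) = -437/148

y_0 = S_0(0) = a_0 = 3
y_1 = S_1(0) = a_1 = -1
y_2 = S_2(0) = a_2 = -3
y_3 = S_3(0) = a_3 = -4
y_4 = S_4(0) = a_4 = -5
y_5 = S_4(1) = -1
t_q=9/2 is in segment 2 (τ=3/2); S_2(τ)=-437/148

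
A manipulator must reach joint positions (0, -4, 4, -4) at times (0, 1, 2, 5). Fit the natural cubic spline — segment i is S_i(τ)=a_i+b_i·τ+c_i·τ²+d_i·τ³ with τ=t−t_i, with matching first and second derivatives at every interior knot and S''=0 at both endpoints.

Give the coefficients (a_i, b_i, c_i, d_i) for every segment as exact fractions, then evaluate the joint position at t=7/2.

  seg 0: a=0 b=-692/93 c=0 d=320/93
  seg 1: a=-4 b=268/93 c=320/31 d=-484/93
  seg 2: a=4 b=736/93 c=-164/31 d=164/279
S(7/2) = 369/62

Δ: Δ0=-4, Δ1=8, Δ2=-8/3
row 1: diag=4, rhs=72; c'=1/4, d'=18
row 2: denom=8−1·1/4=31/4; d'=(-64−1·18)/(31/4)=-328/31
back: M2=-328/31
back: M1=18−1/4·-328/31=640/31
M: M0=0, M1=640/31, M2=-328/31, M3=0
seg 0: a=0, c=M0/2=0, d=(M1−M0)/(6·1)=320/93, b=Δ0−h0·(2M0+M1)/6=-692/93
seg 1: a=-4, c=M1/2=320/31, d=(M2−M1)/(6·1)=-484/93, b=Δ1−h1·(2M1+M2)/6=268/93
seg 2: a=4, c=M2/2=-164/31, d=(M3−M2)/(6·3)=164/279, b=Δ2−h2·(2M2+M3)/6=736/93
t_q=7/2 → seg 2, τ=3/2; S=4+736/93·τ+-164/31·τ²+164/279·τ³=369/62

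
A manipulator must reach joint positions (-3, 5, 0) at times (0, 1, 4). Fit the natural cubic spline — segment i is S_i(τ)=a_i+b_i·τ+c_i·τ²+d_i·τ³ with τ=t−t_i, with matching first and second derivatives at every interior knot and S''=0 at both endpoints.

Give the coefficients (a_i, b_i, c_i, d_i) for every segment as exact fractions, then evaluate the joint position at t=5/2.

  seg 0: a=-3 b=221/24 c=0 d=-29/24
  seg 1: a=5 b=67/12 c=-29/8 d=29/72
S(5/2) = 421/64

Δ: Δ0=8, Δ1=-5/3
row 1: diag=8, rhs=-58; c'=3/8, d'=-29/4
back: M1=-29/4
M: M0=0, M1=-29/4, M2=0
seg 0: a=-3, c=M0/2=0, d=(M1−M0)/(6·1)=-29/24, b=Δ0−h0·(2M0+M1)/6=221/24
seg 1: a=5, c=M1/2=-29/8, d=(M2−M1)/(6·3)=29/72, b=Δ1−h1·(2M1+M2)/6=67/12
t_q=5/2 → seg 1, τ=3/2; S=5+67/12·τ+-29/8·τ²+29/72·τ³=421/64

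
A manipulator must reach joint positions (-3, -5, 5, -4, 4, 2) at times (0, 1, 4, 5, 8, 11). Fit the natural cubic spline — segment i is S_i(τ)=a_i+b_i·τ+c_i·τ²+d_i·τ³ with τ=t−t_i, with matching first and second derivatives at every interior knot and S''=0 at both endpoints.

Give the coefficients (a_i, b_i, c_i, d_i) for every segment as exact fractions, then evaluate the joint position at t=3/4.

  seg 0: a=-3 b=-1855/521 c=0 d=813/521
  seg 1: a=-5 b=584/521 c=2439/521 d=-18493/14067
  seg 2: a=5 b=-3275/521 c=-11176/1563 d=6934/1563
  seg 3: a=-4 b=-11375/1563 c=9626/1563 d=-4445/4689
  seg 4: a=4 b=6376/1563 c=-3709/1563 d=3709/14067
S(3/4) = -167121/33344

Δ: Δ0=-2, Δ1=10/3, Δ2=-9, Δ3=8/3, Δ4=-2/3
row 1: diag=8, rhs=32; c'=3/8, d'=4
row 2: denom=8−3·3/8=55/8; d'=(-74−3·4)/(55/8)=-688/55
row 3: denom=8−1·8/55=432/55; d'=(70−1·-688/55)/(432/55)=2269/216
row 4: denom=12−3·55/144=521/48; d'=(-20−3·2269/216)/(521/48)=-7418/1563
back: M4=-7418/1563
back: M3=2269/216−55/144·-7418/1563=19252/1563
back: M2=-688/55−8/55·19252/1563=-22352/1563
back: M1=4−3/8·-22352/1563=4878/521
M: M0=0, M1=4878/521, M2=-22352/1563, M3=19252/1563, M4=-7418/1563, M5=0
seg 0: a=-3, c=M0/2=0, d=(M1−M0)/(6·1)=813/521, b=Δ0−h0·(2M0+M1)/6=-1855/521
seg 1: a=-5, c=M1/2=2439/521, d=(M2−M1)/(6·3)=-18493/14067, b=Δ1−h1·(2M1+M2)/6=584/521
seg 2: a=5, c=M2/2=-11176/1563, d=(M3−M2)/(6·1)=6934/1563, b=Δ2−h2·(2M2+M3)/6=-3275/521
seg 3: a=-4, c=M3/2=9626/1563, d=(M4−M3)/(6·3)=-4445/4689, b=Δ3−h3·(2M3+M4)/6=-11375/1563
seg 4: a=4, c=M4/2=-3709/1563, d=(M5−M4)/(6·3)=3709/14067, b=Δ4−h4·(2M4+M5)/6=6376/1563
t_q=3/4 → seg 0, τ=3/4; S=-3+-1855/521·τ+0·τ²+813/521·τ³=-167121/33344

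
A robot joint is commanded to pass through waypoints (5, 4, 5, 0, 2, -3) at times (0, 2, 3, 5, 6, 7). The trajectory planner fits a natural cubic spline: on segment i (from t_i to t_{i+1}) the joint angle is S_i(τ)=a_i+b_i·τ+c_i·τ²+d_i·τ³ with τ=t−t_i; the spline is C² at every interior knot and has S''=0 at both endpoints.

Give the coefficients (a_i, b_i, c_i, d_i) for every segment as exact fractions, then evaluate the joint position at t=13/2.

Δ: Δ0=-1/2, Δ1=1, Δ2=-5/2, Δ3=2, Δ4=-5
row 1: diag=6, rhs=9; c'=1/6, d'=3/2
row 2: denom=6−1·1/6=35/6; d'=(-21−1·3/2)/(35/6)=-27/7
row 3: denom=6−2·12/35=186/35; d'=(27−2·-27/7)/(186/35)=405/62
row 4: denom=4−1·35/186=709/186; d'=(-42−1·405/62)/(709/186)=-9027/709
back: M4=-9027/709
back: M3=405/62−35/186·-9027/709=6330/709
back: M2=-27/7−12/35·6330/709=-4905/709
back: M1=3/2−1/6·-4905/709=1881/709
M: M0=0, M1=1881/709, M2=-4905/709, M3=6330/709, M4=-9027/709, M5=0
seg 0: a=5, c=M0/2=0, d=(M1−M0)/(6·2)=627/2836, b=Δ0−h0·(2M0+M1)/6=-1963/1418
seg 1: a=4, c=M1/2=1881/1418, d=(M2−M1)/(6·1)=-1131/709, b=Δ1−h1·(2M1+M2)/6=1799/1418
seg 2: a=5, c=M2/2=-4905/1418, d=(M3−M2)/(6·2)=3745/2836, b=Δ2−h2·(2M2+M3)/6=-1225/1418
seg 3: a=0, c=M3/2=3165/709, d=(M4−M3)/(6·1)=-5119/1418, b=Δ3−h3·(2M3+M4)/6=1625/1418
seg 4: a=2, c=M4/2=-9027/1418, d=(M5−M4)/(6·1)=3009/1418, b=Δ4−h4·(2M4+M5)/6=-536/709
t_q=13/2 → seg 4, τ=1/2; S=2+-536/709·τ+-9027/1418·τ²+3009/1418·τ³=3355/11344

  seg 0: a=5 b=-1963/1418 c=0 d=627/2836
  seg 1: a=4 b=1799/1418 c=1881/1418 d=-1131/709
  seg 2: a=5 b=-1225/1418 c=-4905/1418 d=3745/2836
  seg 3: a=0 b=1625/1418 c=3165/709 d=-5119/1418
  seg 4: a=2 b=-536/709 c=-9027/1418 d=3009/1418
S(13/2) = 3355/11344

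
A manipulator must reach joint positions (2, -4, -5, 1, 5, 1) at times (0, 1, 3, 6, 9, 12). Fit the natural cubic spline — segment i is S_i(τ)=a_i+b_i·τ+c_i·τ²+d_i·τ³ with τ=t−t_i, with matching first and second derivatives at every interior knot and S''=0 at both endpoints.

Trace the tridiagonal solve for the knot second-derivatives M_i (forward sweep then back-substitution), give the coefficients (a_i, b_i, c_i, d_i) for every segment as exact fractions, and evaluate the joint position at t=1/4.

Δ: Δ0=-6, Δ1=-1/2, Δ2=2, Δ3=4/3, Δ4=-4/3
row 1: diag=6, rhs=33; c'=1/3, d'=11/2
row 2: denom=10−2·1/3=28/3; d'=(15−2·11/2)/(28/3)=3/7
row 3: denom=12−3·9/28=309/28; d'=(-4−3·3/7)/(309/28)=-148/309
row 4: denom=12−3·28/103=1152/103; d'=(-16−3·-148/309)/(1152/103)=-125/96
back: M4=-125/96
back: M3=-148/309−28/103·-125/96=-1/8
back: M2=3/7−9/28·-1/8=15/32
back: M1=11/2−1/3·15/32=171/32
M: M0=0, M1=171/32, M2=15/32, M3=-1/8, M4=-125/96, M5=0
seg 0: a=2, c=M0/2=0, d=(M1−M0)/(6·1)=57/64, b=Δ0−h0·(2M0+M1)/6=-441/64
seg 1: a=-4, c=M1/2=171/64, d=(M2−M1)/(6·2)=-13/32, b=Δ1−h1·(2M1+M2)/6=-135/32
seg 2: a=-5, c=M2/2=15/64, d=(M3−M2)/(6·3)=-19/576, b=Δ2−h2·(2M2+M3)/6=51/32
seg 3: a=1, c=M3/2=-1/16, d=(M4−M3)/(6·3)=-113/1728, b=Δ3−h3·(2M3+M4)/6=135/64
seg 4: a=5, c=M4/2=-125/192, d=(M5−M4)/(6·3)=125/1728, b=Δ4−h4·(2M4+M5)/6=-1/32
t_q=1/4 → seg 0, τ=1/4; S=2+-441/64·τ+0·τ²+57/64·τ³=1193/4096

  seg 0: a=2 b=-441/64 c=0 d=57/64
  seg 1: a=-4 b=-135/32 c=171/64 d=-13/32
  seg 2: a=-5 b=51/32 c=15/64 d=-19/576
  seg 3: a=1 b=135/64 c=-1/16 d=-113/1728
  seg 4: a=5 b=-1/32 c=-125/192 d=125/1728
S(1/4) = 1193/4096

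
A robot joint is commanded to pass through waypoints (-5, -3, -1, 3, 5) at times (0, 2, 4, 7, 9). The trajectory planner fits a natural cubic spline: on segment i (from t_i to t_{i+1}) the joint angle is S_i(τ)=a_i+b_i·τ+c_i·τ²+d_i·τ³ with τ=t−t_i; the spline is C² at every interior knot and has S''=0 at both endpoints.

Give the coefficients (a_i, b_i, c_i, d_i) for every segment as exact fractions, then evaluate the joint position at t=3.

Δ: Δ0=1, Δ1=1, Δ2=4/3, Δ3=1
row 1: diag=8, rhs=0; c'=1/4, d'=0
row 2: denom=10−2·1/4=19/2; d'=(2−2·0)/(19/2)=4/19
row 3: denom=10−3·6/19=172/19; d'=(-2−3·4/19)/(172/19)=-25/86
back: M3=-25/86
back: M2=4/19−6/19·-25/86=13/43
back: M1=0−1/4·13/43=-13/172
M: M0=0, M1=-13/172, M2=13/43, M3=-25/86, M4=0
seg 0: a=-5, c=M0/2=0, d=(M1−M0)/(6·2)=-13/2064, b=Δ0−h0·(2M0+M1)/6=529/516
seg 1: a=-3, c=M1/2=-13/344, d=(M2−M1)/(6·2)=65/2064, b=Δ1−h1·(2M1+M2)/6=245/258
seg 2: a=-1, c=M2/2=13/86, d=(M3−M2)/(6·3)=-17/516, b=Δ2−h2·(2M2+M3)/6=607/516
seg 3: a=3, c=M3/2=-25/172, d=(M4−M3)/(6·2)=25/1032, b=Δ3−h3·(2M3+M4)/6=154/129
t_q=3 → seg 1, τ=1; S=-3+245/258·τ+-13/344·τ²+65/2064·τ³=-1415/688

  seg 0: a=-5 b=529/516 c=0 d=-13/2064
  seg 1: a=-3 b=245/258 c=-13/344 d=65/2064
  seg 2: a=-1 b=607/516 c=13/86 d=-17/516
  seg 3: a=3 b=154/129 c=-25/172 d=25/1032
S(3) = -1415/688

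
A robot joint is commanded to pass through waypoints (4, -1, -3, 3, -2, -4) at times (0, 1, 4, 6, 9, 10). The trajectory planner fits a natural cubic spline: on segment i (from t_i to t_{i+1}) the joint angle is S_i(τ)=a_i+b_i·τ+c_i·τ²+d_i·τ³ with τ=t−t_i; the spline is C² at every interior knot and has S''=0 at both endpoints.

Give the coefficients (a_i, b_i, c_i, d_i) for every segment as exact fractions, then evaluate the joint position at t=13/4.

  seg 0: a=4 b=-25864/4785 c=0 d=1939/4785
  seg 1: a=-1 b=-20047/4785 c=1939/1595 d=-2/145
  seg 2: a=-3 b=13073/4785 c=1741/1595 d=-79/165
  seg 3: a=3 b=6473/4785 c=-2841/1595 d=337/1305
  seg 4: a=-2 b=-11302/4785 c=866/1595 d=-866/4785
S(13/4) = -226069/51040

Δ: Δ0=-5, Δ1=-2/3, Δ2=3, Δ3=-5/3, Δ4=-2
row 1: diag=8, rhs=26; c'=3/8, d'=13/4
row 2: denom=10−3·3/8=71/8; d'=(22−3·13/4)/(71/8)=98/71
row 3: denom=10−2·16/71=678/71; d'=(-28−2·98/71)/(678/71)=-364/113
row 4: denom=8−3·71/226=1595/226; d'=(-2−3·-364/113)/(1595/226)=1732/1595
back: M4=1732/1595
back: M3=-364/113−71/226·1732/1595=-5682/1595
back: M2=98/71−16/71·-5682/1595=3482/1595
back: M1=13/4−3/8·3482/1595=3878/1595
M: M0=0, M1=3878/1595, M2=3482/1595, M3=-5682/1595, M4=1732/1595, M5=0
seg 0: a=4, c=M0/2=0, d=(M1−M0)/(6·1)=1939/4785, b=Δ0−h0·(2M0+M1)/6=-25864/4785
seg 1: a=-1, c=M1/2=1939/1595, d=(M2−M1)/(6·3)=-2/145, b=Δ1−h1·(2M1+M2)/6=-20047/4785
seg 2: a=-3, c=M2/2=1741/1595, d=(M3−M2)/(6·2)=-79/165, b=Δ2−h2·(2M2+M3)/6=13073/4785
seg 3: a=3, c=M3/2=-2841/1595, d=(M4−M3)/(6·3)=337/1305, b=Δ3−h3·(2M3+M4)/6=6473/4785
seg 4: a=-2, c=M4/2=866/1595, d=(M5−M4)/(6·1)=-866/4785, b=Δ4−h4·(2M4+M5)/6=-11302/4785
t_q=13/4 → seg 1, τ=9/4; S=-1+-20047/4785·τ+1939/1595·τ²+-2/145·τ³=-226069/51040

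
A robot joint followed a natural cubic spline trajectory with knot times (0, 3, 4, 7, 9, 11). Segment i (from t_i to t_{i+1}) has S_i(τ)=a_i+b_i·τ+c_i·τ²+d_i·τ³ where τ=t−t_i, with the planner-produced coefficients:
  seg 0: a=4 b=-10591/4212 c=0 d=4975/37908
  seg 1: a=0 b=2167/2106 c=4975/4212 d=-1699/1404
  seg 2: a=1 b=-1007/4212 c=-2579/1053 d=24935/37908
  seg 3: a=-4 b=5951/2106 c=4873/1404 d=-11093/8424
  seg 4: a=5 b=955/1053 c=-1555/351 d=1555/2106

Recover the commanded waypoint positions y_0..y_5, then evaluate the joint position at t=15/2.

y_0=4 y_1=0 y_2=1 y_3=-4 y_4=5 y_5=-5
S(15/2) = -42323/22464

y_0 = S_0(0) = a_0 = 4
y_1 = S_1(0) = a_1 = 0
y_2 = S_2(0) = a_2 = 1
y_3 = S_3(0) = a_3 = -4
y_4 = S_4(0) = a_4 = 5
y_5 = S_4(2) = -5
t_q=15/2 is in segment 3 (τ=1/2); S_3(τ)=-42323/22464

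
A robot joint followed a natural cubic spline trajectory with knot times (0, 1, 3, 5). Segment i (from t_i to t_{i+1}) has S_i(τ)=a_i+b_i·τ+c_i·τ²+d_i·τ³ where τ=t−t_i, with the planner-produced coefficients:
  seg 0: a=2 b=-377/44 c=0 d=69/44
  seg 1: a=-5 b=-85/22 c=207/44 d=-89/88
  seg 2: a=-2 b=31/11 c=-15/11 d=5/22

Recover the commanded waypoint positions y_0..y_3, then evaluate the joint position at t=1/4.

y_0 = S_0(0) = a_0 = 2
y_1 = S_1(0) = a_1 = -5
y_2 = S_2(0) = a_2 = -2
y_3 = S_2(2) = 0
t_q=1/4 is in segment 0 (τ=1/4); S_0(τ)=-331/2816

y_0=2 y_1=-5 y_2=-2 y_3=0
S(1/4) = -331/2816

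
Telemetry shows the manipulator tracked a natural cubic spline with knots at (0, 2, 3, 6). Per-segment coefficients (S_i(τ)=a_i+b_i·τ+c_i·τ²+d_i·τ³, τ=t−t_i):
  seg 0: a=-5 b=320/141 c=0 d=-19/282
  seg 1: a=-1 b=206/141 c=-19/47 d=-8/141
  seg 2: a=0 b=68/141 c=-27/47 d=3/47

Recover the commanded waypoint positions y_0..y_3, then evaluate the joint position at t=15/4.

y_0=-5 y_1=-1 y_2=0 y_3=-2
S(15/4) = 197/3008

y_0 = S_0(0) = a_0 = -5
y_1 = S_1(0) = a_1 = -1
y_2 = S_2(0) = a_2 = 0
y_3 = S_2(3) = -2
t_q=15/4 is in segment 2 (τ=3/4); S_2(τ)=197/3008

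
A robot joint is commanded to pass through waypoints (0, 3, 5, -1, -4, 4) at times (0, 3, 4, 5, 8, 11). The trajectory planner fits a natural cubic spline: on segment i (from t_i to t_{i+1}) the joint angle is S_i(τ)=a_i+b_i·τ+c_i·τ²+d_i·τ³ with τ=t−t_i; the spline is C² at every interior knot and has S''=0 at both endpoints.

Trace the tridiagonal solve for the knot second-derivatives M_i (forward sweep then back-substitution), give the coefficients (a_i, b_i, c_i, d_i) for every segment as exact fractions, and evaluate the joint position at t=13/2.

  seg 0: a=0 b=-214/867 c=0 d=1081/7803
  seg 1: a=3 b=3029/867 c=1081/867 d=-792/289
  seg 2: a=5 b=-1937/867 c=-6047/867 d=2782/867
  seg 3: a=-1 b=-1895/289 c=2299/867 d=-77/289
  seg 4: a=-4 b=624/289 c=220/867 d=-220/7803
S(13/2) = -13337/2312

Δ: Δ0=1, Δ1=2, Δ2=-6, Δ3=-1, Δ4=8/3
row 1: diag=8, rhs=6; c'=1/8, d'=3/4
row 2: denom=4−1·1/8=31/8; d'=(-48−1·3/4)/(31/8)=-390/31
row 3: denom=8−1·8/31=240/31; d'=(30−1·-390/31)/(240/31)=11/2
row 4: denom=12−3·31/80=867/80; d'=(22−3·11/2)/(867/80)=440/867
back: M4=440/867
back: M3=11/2−31/80·440/867=4598/867
back: M2=-390/31−8/31·4598/867=-12094/867
back: M1=3/4−1/8·-12094/867=2162/867
M: M0=0, M1=2162/867, M2=-12094/867, M3=4598/867, M4=440/867, M5=0
seg 0: a=0, c=M0/2=0, d=(M1−M0)/(6·3)=1081/7803, b=Δ0−h0·(2M0+M1)/6=-214/867
seg 1: a=3, c=M1/2=1081/867, d=(M2−M1)/(6·1)=-792/289, b=Δ1−h1·(2M1+M2)/6=3029/867
seg 2: a=5, c=M2/2=-6047/867, d=(M3−M2)/(6·1)=2782/867, b=Δ2−h2·(2M2+M3)/6=-1937/867
seg 3: a=-1, c=M3/2=2299/867, d=(M4−M3)/(6·3)=-77/289, b=Δ3−h3·(2M3+M4)/6=-1895/289
seg 4: a=-4, c=M4/2=220/867, d=(M5−M4)/(6·3)=-220/7803, b=Δ4−h4·(2M4+M5)/6=624/289
t_q=13/2 → seg 3, τ=3/2; S=-1+-1895/289·τ+2299/867·τ²+-77/289·τ³=-13337/2312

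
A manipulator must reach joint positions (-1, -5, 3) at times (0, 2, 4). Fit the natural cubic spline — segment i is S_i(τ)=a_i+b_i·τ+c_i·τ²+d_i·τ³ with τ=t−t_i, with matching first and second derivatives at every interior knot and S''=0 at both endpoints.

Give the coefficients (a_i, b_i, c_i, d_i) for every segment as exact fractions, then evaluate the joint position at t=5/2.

Δ: Δ0=-2, Δ1=4
row 1: diag=8, rhs=36; c'=1/4, d'=9/2
back: M1=9/2
M: M0=0, M1=9/2, M2=0
seg 0: a=-1, c=M0/2=0, d=(M1−M0)/(6·2)=3/8, b=Δ0−h0·(2M0+M1)/6=-7/2
seg 1: a=-5, c=M1/2=9/4, d=(M2−M1)/(6·2)=-3/8, b=Δ1−h1·(2M1+M2)/6=1
t_q=5/2 → seg 1, τ=1/2; S=-5+1·τ+9/4·τ²+-3/8·τ³=-255/64

  seg 0: a=-1 b=-7/2 c=0 d=3/8
  seg 1: a=-5 b=1 c=9/4 d=-3/8
S(5/2) = -255/64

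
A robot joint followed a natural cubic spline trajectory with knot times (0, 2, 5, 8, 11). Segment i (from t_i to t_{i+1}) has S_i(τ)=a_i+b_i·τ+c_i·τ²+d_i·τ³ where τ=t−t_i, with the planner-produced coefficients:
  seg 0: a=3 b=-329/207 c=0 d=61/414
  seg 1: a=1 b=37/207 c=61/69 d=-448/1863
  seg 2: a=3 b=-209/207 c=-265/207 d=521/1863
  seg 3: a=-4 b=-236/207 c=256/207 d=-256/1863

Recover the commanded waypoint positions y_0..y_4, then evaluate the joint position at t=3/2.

y_0 = S_0(0) = a_0 = 3
y_1 = S_1(0) = a_1 = 1
y_2 = S_2(0) = a_2 = 3
y_3 = S_3(0) = a_3 = -4
y_4 = S_3(3) = 0
t_q=3/2 is in segment 0 (τ=3/2); S_0(τ)=1229/1104

y_0=3 y_1=1 y_2=3 y_3=-4 y_4=0
S(3/2) = 1229/1104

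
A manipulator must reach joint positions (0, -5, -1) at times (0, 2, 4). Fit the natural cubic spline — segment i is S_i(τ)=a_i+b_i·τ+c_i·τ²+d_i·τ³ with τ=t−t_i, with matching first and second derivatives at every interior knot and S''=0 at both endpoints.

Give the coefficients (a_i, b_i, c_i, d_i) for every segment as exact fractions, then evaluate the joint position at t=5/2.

Δ: Δ0=-5/2, Δ1=2
row 1: diag=8, rhs=27; c'=1/4, d'=27/8
back: M1=27/8
M: M0=0, M1=27/8, M2=0
seg 0: a=0, c=M0/2=0, d=(M1−M0)/(6·2)=9/32, b=Δ0−h0·(2M0+M1)/6=-29/8
seg 1: a=-5, c=M1/2=27/16, d=(M2−M1)/(6·2)=-9/32, b=Δ1−h1·(2M1+M2)/6=-1/4
t_q=5/2 → seg 1, τ=1/2; S=-5+-1/4·τ+27/16·τ²+-9/32·τ³=-1213/256

  seg 0: a=0 b=-29/8 c=0 d=9/32
  seg 1: a=-5 b=-1/4 c=27/16 d=-9/32
S(5/2) = -1213/256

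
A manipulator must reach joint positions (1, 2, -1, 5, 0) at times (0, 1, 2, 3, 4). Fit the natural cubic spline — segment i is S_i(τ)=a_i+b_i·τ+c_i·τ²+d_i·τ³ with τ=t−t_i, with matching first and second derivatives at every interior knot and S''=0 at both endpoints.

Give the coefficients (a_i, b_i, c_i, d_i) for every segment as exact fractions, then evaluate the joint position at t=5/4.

  seg 0: a=1 b=163/56 c=0 d=-107/56
  seg 1: a=2 b=-79/28 c=-321/56 d=311/56
  seg 2: a=-1 b=19/8 c=153/14 d=-409/56
  seg 3: a=5 b=65/28 c=-615/56 d=205/56
S(5/4) = 3667/3584

Δ: Δ0=1, Δ1=-3, Δ2=6, Δ3=-5
row 1: diag=4, rhs=-24; c'=1/4, d'=-6
row 2: denom=4−1·1/4=15/4; d'=(54−1·-6)/(15/4)=16
row 3: denom=4−1·4/15=56/15; d'=(-66−1·16)/(56/15)=-615/28
back: M3=-615/28
back: M2=16−4/15·-615/28=153/7
back: M1=-6−1/4·153/7=-321/28
M: M0=0, M1=-321/28, M2=153/7, M3=-615/28, M4=0
seg 0: a=1, c=M0/2=0, d=(M1−M0)/(6·1)=-107/56, b=Δ0−h0·(2M0+M1)/6=163/56
seg 1: a=2, c=M1/2=-321/56, d=(M2−M1)/(6·1)=311/56, b=Δ1−h1·(2M1+M2)/6=-79/28
seg 2: a=-1, c=M2/2=153/14, d=(M3−M2)/(6·1)=-409/56, b=Δ2−h2·(2M2+M3)/6=19/8
seg 3: a=5, c=M3/2=-615/56, d=(M4−M3)/(6·1)=205/56, b=Δ3−h3·(2M3+M4)/6=65/28
t_q=5/4 → seg 1, τ=1/4; S=2+-79/28·τ+-321/56·τ²+311/56·τ³=3667/3584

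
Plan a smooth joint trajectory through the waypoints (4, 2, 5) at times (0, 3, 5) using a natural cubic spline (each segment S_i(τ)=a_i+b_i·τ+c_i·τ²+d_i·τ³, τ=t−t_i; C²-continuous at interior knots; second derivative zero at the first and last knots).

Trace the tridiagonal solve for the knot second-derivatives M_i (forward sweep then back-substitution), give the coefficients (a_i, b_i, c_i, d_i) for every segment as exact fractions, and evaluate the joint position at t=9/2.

  seg 0: a=4 b=-79/60 c=0 d=13/180
  seg 1: a=2 b=19/30 c=13/20 d=-13/120
S(9/2) = 259/64

Δ: Δ0=-2/3, Δ1=3/2
row 1: diag=10, rhs=13; c'=1/5, d'=13/10
back: M1=13/10
M: M0=0, M1=13/10, M2=0
seg 0: a=4, c=M0/2=0, d=(M1−M0)/(6·3)=13/180, b=Δ0−h0·(2M0+M1)/6=-79/60
seg 1: a=2, c=M1/2=13/20, d=(M2−M1)/(6·2)=-13/120, b=Δ1−h1·(2M1+M2)/6=19/30
t_q=9/2 → seg 1, τ=3/2; S=2+19/30·τ+13/20·τ²+-13/120·τ³=259/64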